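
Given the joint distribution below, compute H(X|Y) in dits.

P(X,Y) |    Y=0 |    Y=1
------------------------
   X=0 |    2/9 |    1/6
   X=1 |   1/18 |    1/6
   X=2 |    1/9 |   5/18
0.4446 dits

Using the chain rule: H(X|Y) = H(X,Y) - H(Y)

First, compute H(X,Y) = 0.7348 dits

Marginal P(Y) = (7/18, 11/18)
H(Y) = 0.2902 dits

H(X|Y) = H(X,Y) - H(Y) = 0.7348 - 0.2902 = 0.4446 dits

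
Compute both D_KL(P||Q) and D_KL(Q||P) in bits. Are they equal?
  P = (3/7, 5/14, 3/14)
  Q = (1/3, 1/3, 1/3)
D_KL(P||Q) = 0.0543, D_KL(Q||P) = 0.0584

KL divergence is not symmetric: D_KL(P||Q) ≠ D_KL(Q||P) in general.

D_KL(P||Q) = 0.0543 bits
D_KL(Q||P) = 0.0584 bits

No, they are not equal!

This asymmetry is why KL divergence is not a true distance metric.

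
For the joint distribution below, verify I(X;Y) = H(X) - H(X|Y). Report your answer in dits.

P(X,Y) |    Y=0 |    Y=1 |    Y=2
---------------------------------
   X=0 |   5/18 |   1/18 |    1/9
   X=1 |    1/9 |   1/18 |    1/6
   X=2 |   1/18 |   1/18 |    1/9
I(X;Y) = 0.0252 dits

Mutual information has multiple equivalent forms:
- I(X;Y) = H(X) - H(X|Y)
- I(X;Y) = H(Y) - H(Y|X)
- I(X;Y) = H(X) + H(Y) - H(X,Y)

Computing all quantities:
H(X) = 0.4607, H(Y) = 0.4457, H(X,Y) = 0.8813
H(X|Y) = 0.4355, H(Y|X) = 0.4205

Verification:
H(X) - H(X|Y) = 0.4607 - 0.4355 = 0.0252
H(Y) - H(Y|X) = 0.4457 - 0.4205 = 0.0252
H(X) + H(Y) - H(X,Y) = 0.4607 + 0.4457 - 0.8813 = 0.0252

All forms give I(X;Y) = 0.0252 dits. ✓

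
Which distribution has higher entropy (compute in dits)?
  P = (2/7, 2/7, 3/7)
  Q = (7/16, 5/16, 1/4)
P

Computing entropies in dits:
H(P) = 0.4686
H(Q) = 0.4654

Distribution P has higher entropy.

Intuition: The distribution closer to uniform (more spread out) has higher entropy.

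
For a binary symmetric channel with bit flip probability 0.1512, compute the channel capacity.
0.3872 bits

For a binary symmetric channel (BSC) with error probability p:
Capacity C = 1 - H(p) bits per symbol

where H(p) = -p log₂(p) - (1-p) log₂(1-p) is the binary entropy function.

H(0.1512) = 0.6128 bits
C = 1 - 0.6128 = 0.3872 bits per symbol

This means we can reliably transmit up to 0.3872 bits of information per channel use.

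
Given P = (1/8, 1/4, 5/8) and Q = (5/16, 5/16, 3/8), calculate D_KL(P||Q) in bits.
0.2149 bits

KL divergence: D_KL(P||Q) = Σ p(x) log(p(x)/q(x))

Computing term by term:
  x=0: 1/8 × log_2[(1/8)/(5/16)] = 1/8 × -1.3219 = -0.1652
  x=1: 1/4 × log_2[(1/4)/(5/16)] = 1/4 × -0.3219 = -0.0805
  x=2: 5/8 × log_2[(5/8)/(3/8)] = 5/8 × 0.7370 = 0.4606

D_KL(P||Q) = 0.2149 bits

Note: KL divergence is always non-negative and equals 0 iff P = Q.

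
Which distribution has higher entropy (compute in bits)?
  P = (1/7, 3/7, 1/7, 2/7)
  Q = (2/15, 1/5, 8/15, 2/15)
P

Computing entropies in bits:
H(P) = 1.8424
H(Q) = 1.7232

Distribution P has higher entropy.

Intuition: The distribution closer to uniform (more spread out) has higher entropy.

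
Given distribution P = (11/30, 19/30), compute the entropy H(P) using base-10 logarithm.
0.2854 dits

Shannon entropy is H(X) = -Σ p(x) log p(x).

For P = (11/30, 19/30):
H = -11/30 × log_10(11/30) -19/30 × log_10(19/30)
H = 0.2854 dits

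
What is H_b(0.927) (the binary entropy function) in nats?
0.2613 nats

The binary entropy function is:
H(p) = -p log(p) - (1-p) log(1-p)

H(0.927) = -0.927 × log_e(0.927) - 0.073 × log_e(0.073)
H(0.927) = 0.2613 nats

Note: Binary entropy is maximized at p=0.5 (H=1 bit) and minimized at p=0 or p=1 (H=0).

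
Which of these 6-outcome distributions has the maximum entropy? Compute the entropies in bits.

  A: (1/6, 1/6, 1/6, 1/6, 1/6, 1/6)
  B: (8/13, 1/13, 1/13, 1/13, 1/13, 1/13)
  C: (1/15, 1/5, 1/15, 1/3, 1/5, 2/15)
A

For a discrete distribution over n outcomes, entropy is maximized by the uniform distribution.

Computing entropies:
H(A) = 2.5850 bits
H(B) = 1.8543 bits
H(C) = 2.3656 bits

The uniform distribution (where all probabilities equal 1/6) achieves the maximum entropy of log_2(6) = 2.5850 bits.

Distribution A has the highest entropy.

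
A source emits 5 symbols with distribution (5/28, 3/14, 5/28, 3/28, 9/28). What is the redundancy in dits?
0.0260 dits

Redundancy measures how far a source is from maximum entropy:
R = H_max - H(X)

Maximum entropy for 5 symbols: H_max = log_10(5) = 0.6990 dits
Actual entropy: H(X) = 0.6729 dits
Redundancy: R = 0.6990 - 0.6729 = 0.0260 dits

This redundancy represents potential for compression: the source could be compressed by 0.0260 dits per symbol.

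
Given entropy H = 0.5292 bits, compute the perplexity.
1.4431

Perplexity is 2^H (or exp(H) for natural log).

H = 0.5292 bits
Perplexity = 2^0.5292 = 1.4431

Interpretation: The model's uncertainty is equivalent to choosing uniformly among 1.4 options.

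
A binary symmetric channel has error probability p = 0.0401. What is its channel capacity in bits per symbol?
0.7572 bits

For a binary symmetric channel (BSC) with error probability p:
Capacity C = 1 - H(p) bits per symbol

where H(p) = -p log₂(p) - (1-p) log₂(1-p) is the binary entropy function.

H(0.0401) = 0.2428 bits
C = 1 - 0.2428 = 0.7572 bits per symbol

This means we can reliably transmit up to 0.7572 bits of information per channel use.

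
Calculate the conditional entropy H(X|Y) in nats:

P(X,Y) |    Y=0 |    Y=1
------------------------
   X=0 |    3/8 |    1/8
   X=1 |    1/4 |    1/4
0.6593 nats

Using the chain rule: H(X|Y) = H(X,Y) - H(Y)

First, compute H(X,Y) = 1.3209 nats

Marginal P(Y) = (5/8, 3/8)
H(Y) = 0.6616 nats

H(X|Y) = H(X,Y) - H(Y) = 1.3209 - 0.6616 = 0.6593 nats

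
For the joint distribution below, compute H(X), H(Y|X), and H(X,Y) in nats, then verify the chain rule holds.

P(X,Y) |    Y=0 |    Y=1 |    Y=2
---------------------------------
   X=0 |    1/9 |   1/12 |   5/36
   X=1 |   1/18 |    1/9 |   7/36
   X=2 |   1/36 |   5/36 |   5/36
H(X,Y) = 2.0964, H(X) = 1.0963, H(Y|X) = 1.0001 (all in nats)

Chain rule: H(X,Y) = H(X) + H(Y|X)

Left side — joint entropy directly:
H(X,Y) = -Σ p(x,y) log p(x,y) = 2.0964 nats

Right side — compute H(Y|X) from the conditional distributions:
P(X) = (1/3, 13/36, 11/36), so H(X) = 1.0963 nats
H(Y|X) = Σ_x P(X=x) · H(Y|X=x):
  P(Y|X=0) = (1/3, 1/4, 5/12), H(Y|X=0) = 1.0776, weight P(X=0) = 1/3
  P(Y|X=1) = (2/13, 4/13, 7/13), H(Y|X=1) = 0.9840, weight P(X=1) = 13/36
  P(Y|X=2) = (1/11, 5/11, 5/11), H(Y|X=2) = 0.9348, weight P(X=2) = 11/36
H(Y|X) = 1.0001 nats

H(X) + H(Y|X) = 1.0963 + 1.0001 = 2.0964 nats

Both sides equal 2.0964 nats. ✓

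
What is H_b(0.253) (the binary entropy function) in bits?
0.8160 bits

The binary entropy function is:
H(p) = -p log(p) - (1-p) log(1-p)

H(0.253) = -0.253 × log_2(0.253) - 0.747 × log_2(0.747)
H(0.253) = 0.8160 bits

Note: Binary entropy is maximized at p=0.5 (H=1 bit) and minimized at p=0 or p=1 (H=0).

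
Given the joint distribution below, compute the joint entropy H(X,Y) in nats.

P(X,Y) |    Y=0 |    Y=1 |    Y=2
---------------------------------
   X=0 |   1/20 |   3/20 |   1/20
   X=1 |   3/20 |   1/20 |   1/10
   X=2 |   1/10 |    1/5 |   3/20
2.0855 nats

Joint entropy is H(X,Y) = -Σ_{x,y} p(x,y) log p(x,y).

Summing over all non-zero entries:
H(X,Y) = -[1/20·log_e(1/20) + 3/20·log_e(3/20) + 1/20·log_e(1/20) + 3/20·log_e(3/20) + 1/20·log_e(1/20) + 1/10·log_e(1/10) + 1/10·log_e(1/10) + 1/5·log_e(1/5) + 3/20·log_e(3/20)]
H(X,Y) = 2.0855 nats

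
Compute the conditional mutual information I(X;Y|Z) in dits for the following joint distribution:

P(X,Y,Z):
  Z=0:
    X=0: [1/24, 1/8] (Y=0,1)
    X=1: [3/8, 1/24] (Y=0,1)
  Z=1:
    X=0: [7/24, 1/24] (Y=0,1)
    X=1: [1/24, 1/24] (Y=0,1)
0.0630 dits

Conditional mutual information: I(X;Y|Z) = H(X|Z) + H(Y|Z) - H(X,Y|Z)

H(Z) = 0.2950
H(X,Z) = 0.5371 → H(X|Z) = 0.2421
H(Y,Z) = 0.5371 → H(Y|Z) = 0.2421
H(X,Y,Z) = 0.7162 → H(X,Y|Z) = 0.4213

I(X;Y|Z) = 0.2421 + 0.2421 - 0.4213 = 0.0630 dits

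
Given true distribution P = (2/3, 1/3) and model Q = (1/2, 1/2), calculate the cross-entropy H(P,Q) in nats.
0.6931 nats

Cross-entropy: H(P,Q) = -Σ p(x) log q(x)

Alternatively: H(P,Q) = H(P) + D_KL(P||Q)
H(P) = 0.6365 nats
D_KL(P||Q) = 0.0566 nats

H(P,Q) = 0.6365 + 0.0566 = 0.6931 nats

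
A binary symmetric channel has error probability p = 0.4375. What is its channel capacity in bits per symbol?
0.0113 bits

For a binary symmetric channel (BSC) with error probability p:
Capacity C = 1 - H(p) bits per symbol

where H(p) = -p log₂(p) - (1-p) log₂(1-p) is the binary entropy function.

H(0.4375) = 0.9887 bits
C = 1 - 0.9887 = 0.0113 bits per symbol

This means we can reliably transmit up to 0.0113 bits of information per channel use.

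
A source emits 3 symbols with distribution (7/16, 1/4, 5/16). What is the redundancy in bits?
0.0388 bits

Redundancy measures how far a source is from maximum entropy:
R = H_max - H(X)

Maximum entropy for 3 symbols: H_max = log_2(3) = 1.5850 bits
Actual entropy: H(X) = 1.5462 bits
Redundancy: R = 1.5850 - 1.5462 = 0.0388 bits

This redundancy represents potential for compression: the source could be compressed by 0.0388 bits per symbol.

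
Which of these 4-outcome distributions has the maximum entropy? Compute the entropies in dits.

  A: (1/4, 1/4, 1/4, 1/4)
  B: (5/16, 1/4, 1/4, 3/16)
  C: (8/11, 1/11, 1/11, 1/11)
A

For a discrete distribution over n outcomes, entropy is maximized by the uniform distribution.

Computing entropies:
H(A) = 0.6021 dits
H(B) = 0.5952 dits
H(C) = 0.3846 dits

The uniform distribution (where all probabilities equal 1/4) achieves the maximum entropy of log_10(4) = 0.6021 dits.

Distribution A has the highest entropy.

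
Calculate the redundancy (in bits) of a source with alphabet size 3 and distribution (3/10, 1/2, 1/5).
0.0995 bits

Redundancy measures how far a source is from maximum entropy:
R = H_max - H(X)

Maximum entropy for 3 symbols: H_max = log_2(3) = 1.5850 bits
Actual entropy: H(X) = 1.4855 bits
Redundancy: R = 1.5850 - 1.4855 = 0.0995 bits

This redundancy represents potential for compression: the source could be compressed by 0.0995 bits per symbol.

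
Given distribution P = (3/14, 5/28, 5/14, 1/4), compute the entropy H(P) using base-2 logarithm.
1.9506 bits

Shannon entropy is H(X) = -Σ p(x) log p(x).

For P = (3/14, 5/28, 5/14, 1/4):
H = -3/14 × log_2(3/14) -5/28 × log_2(5/28) -5/14 × log_2(5/14) -1/4 × log_2(1/4)
H = 1.9506 bits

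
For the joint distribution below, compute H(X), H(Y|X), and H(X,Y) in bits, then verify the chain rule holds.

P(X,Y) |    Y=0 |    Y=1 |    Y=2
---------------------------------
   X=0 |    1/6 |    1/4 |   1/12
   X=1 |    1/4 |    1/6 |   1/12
H(X,Y) = 2.4591, H(X) = 1.0000, H(Y|X) = 1.4591 (all in bits)

Chain rule: H(X,Y) = H(X) + H(Y|X)

Left side — joint entropy directly:
H(X,Y) = -Σ p(x,y) log p(x,y) = 2.4591 bits

Right side — compute H(Y|X) from the conditional distributions:
P(X) = (1/2, 1/2), so H(X) = 1.0000 bits
H(Y|X) = Σ_x P(X=x) · H(Y|X=x):
  P(Y|X=0) = (1/3, 1/2, 1/6), H(Y|X=0) = 1.4591, weight P(X=0) = 1/2
  P(Y|X=1) = (1/2, 1/3, 1/6), H(Y|X=1) = 1.4591, weight P(X=1) = 1/2
H(Y|X) = 1.4591 bits

H(X) + H(Y|X) = 1.0000 + 1.4591 = 2.4591 bits

Both sides equal 2.4591 bits. ✓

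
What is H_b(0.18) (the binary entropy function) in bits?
0.6801 bits

The binary entropy function is:
H(p) = -p log(p) - (1-p) log(1-p)

H(0.18) = -0.18 × log_2(0.18) - 0.82 × log_2(0.82)
H(0.18) = 0.6801 bits

Note: Binary entropy is maximized at p=0.5 (H=1 bit) and minimized at p=0 or p=1 (H=0).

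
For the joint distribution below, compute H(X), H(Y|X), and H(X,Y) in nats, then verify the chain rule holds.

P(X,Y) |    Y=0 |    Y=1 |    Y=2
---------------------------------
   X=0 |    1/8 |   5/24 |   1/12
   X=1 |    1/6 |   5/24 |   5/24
H(X,Y) = 1.7460, H(X) = 0.6792, H(Y|X) = 1.0668 (all in nats)

Chain rule: H(X,Y) = H(X) + H(Y|X)

Left side — joint entropy directly:
H(X,Y) = -Σ p(x,y) log p(x,y) = 1.7460 nats

Right side — compute H(Y|X) from the conditional distributions:
P(X) = (5/12, 7/12), so H(X) = 0.6792 nats
H(Y|X) = Σ_x P(X=x) · H(Y|X=x):
  P(Y|X=0) = (3/10, 1/2, 1/5), H(Y|X=0) = 1.0297, weight P(X=0) = 5/12
  P(Y|X=1) = (2/7, 5/14, 5/14), H(Y|X=1) = 1.0934, weight P(X=1) = 7/12
H(Y|X) = 1.0668 nats

H(X) + H(Y|X) = 0.6792 + 1.0668 = 1.7460 nats

Both sides equal 1.7460 nats. ✓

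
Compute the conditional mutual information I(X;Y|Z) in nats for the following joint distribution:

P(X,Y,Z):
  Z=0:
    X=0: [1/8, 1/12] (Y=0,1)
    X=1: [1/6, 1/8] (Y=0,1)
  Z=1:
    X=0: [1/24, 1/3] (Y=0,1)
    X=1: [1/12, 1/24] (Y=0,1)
0.0710 nats

Conditional mutual information: I(X;Y|Z) = H(X|Z) + H(Y|Z) - H(X,Y|Z)

H(Z) = 0.6931
H(X,Z) = 1.3139 → H(X|Z) = 0.6208
H(Y,Z) = 1.3139 → H(Y|Z) = 0.6208
H(X,Y,Z) = 1.8637 → H(X,Y|Z) = 1.1705

I(X;Y|Z) = 0.6208 + 0.6208 - 1.1705 = 0.0710 nats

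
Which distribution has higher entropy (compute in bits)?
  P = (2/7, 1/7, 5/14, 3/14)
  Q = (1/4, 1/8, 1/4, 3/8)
P

Computing entropies in bits:
H(P) = 1.9242
H(Q) = 1.9056

Distribution P has higher entropy.

Intuition: The distribution closer to uniform (more spread out) has higher entropy.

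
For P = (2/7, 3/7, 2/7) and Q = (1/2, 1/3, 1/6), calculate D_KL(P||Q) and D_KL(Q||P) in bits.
D_KL(P||Q) = 0.1469, D_KL(Q||P) = 0.1532

KL divergence is not symmetric: D_KL(P||Q) ≠ D_KL(Q||P) in general.

D_KL(P||Q) = 0.1469 bits
D_KL(Q||P) = 0.1532 bits

No, they are not equal!

This asymmetry is why KL divergence is not a true distance metric.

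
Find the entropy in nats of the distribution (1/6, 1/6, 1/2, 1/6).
1.2425 nats

Shannon entropy is H(X) = -Σ p(x) log p(x).

For P = (1/6, 1/6, 1/2, 1/6):
H = -1/6 × log_e(1/6) -1/6 × log_e(1/6) -1/2 × log_e(1/2) -1/6 × log_e(1/6)
H = 1.2425 nats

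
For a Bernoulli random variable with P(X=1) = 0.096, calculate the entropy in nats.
0.3162 nats

The binary entropy function is:
H(p) = -p log(p) - (1-p) log(1-p)

H(0.096) = -0.096 × log_e(0.096) - 0.904 × log_e(0.904)
H(0.096) = 0.3162 nats

Note: Binary entropy is maximized at p=0.5 (H=1 bit) and minimized at p=0 or p=1 (H=0).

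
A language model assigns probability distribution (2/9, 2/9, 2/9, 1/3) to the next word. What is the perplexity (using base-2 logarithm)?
3.9311

Perplexity is 2^H (or exp(H) for natural log).

First, H = -Σ p log p = 1.9749 bits
Perplexity = 2^1.9749 = 3.9311

Interpretation: The model's uncertainty is equivalent to choosing uniformly among 3.9 options.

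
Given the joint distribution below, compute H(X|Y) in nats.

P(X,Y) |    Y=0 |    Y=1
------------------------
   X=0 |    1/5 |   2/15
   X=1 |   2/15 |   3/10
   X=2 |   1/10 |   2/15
1.0351 nats

Using the chain rule: H(X|Y) = H(X,Y) - H(Y)

First, compute H(X,Y) = 1.7193 nats

Marginal P(Y) = (13/30, 17/30)
H(Y) = 0.6842 nats

H(X|Y) = H(X,Y) - H(Y) = 1.7193 - 0.6842 = 1.0351 nats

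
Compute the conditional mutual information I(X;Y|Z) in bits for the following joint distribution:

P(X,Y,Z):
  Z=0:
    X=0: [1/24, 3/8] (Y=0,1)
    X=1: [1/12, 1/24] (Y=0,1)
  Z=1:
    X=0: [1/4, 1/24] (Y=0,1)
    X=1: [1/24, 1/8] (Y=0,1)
0.2376 bits

Conditional mutual information: I(X;Y|Z) = H(X|Z) + H(Y|Z) - H(X,Y|Z)

H(Z) = 0.9950
H(X,Z) = 1.8506 → H(X|Z) = 0.8556
H(Y,Z) = 1.8506 → H(Y|Z) = 0.8556
H(X,Y,Z) = 2.4685 → H(X,Y|Z) = 1.4736

I(X;Y|Z) = 0.8556 + 0.8556 - 1.4736 = 0.2376 bits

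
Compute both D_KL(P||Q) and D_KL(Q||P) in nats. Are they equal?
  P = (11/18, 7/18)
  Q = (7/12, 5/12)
D_KL(P||Q) = 0.0016, D_KL(Q||P) = 0.0016

KL divergence is not symmetric: D_KL(P||Q) ≠ D_KL(Q||P) in general.

D_KL(P||Q) = 0.0016 nats
D_KL(Q||P) = 0.0016 nats

In this case they happen to be equal (to 4 decimal places).

This asymmetry is why KL divergence is not a true distance metric.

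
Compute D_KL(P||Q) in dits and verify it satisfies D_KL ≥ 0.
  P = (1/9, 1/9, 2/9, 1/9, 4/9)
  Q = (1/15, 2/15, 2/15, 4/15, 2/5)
0.0432 dits

KL divergence satisfies the Gibbs inequality: D_KL(P||Q) ≥ 0 for all distributions P, Q.

D_KL(P||Q) = Σ p(x) log(p(x)/q(x))
Term by term:
  x=0: 1/9 × log_10[(1/9)/(1/15)] = 0.0246
  x=1: 1/9 × log_10[(1/9)/(2/15)] = -0.0088
  x=2: 2/9 × log_10[(2/9)/(2/15)] = 0.0493
  x=3: 1/9 × log_10[(1/9)/(4/15)] = -0.0422
  x=4: 4/9 × log_10[(4/9)/(2/5)] = 0.0203
D_KL(P||Q) = 0.0432 dits

D_KL(P||Q) = 0.0432 ≥ 0 ✓

This non-negativity is a fundamental property: relative entropy cannot be negative because it measures how different Q is from P.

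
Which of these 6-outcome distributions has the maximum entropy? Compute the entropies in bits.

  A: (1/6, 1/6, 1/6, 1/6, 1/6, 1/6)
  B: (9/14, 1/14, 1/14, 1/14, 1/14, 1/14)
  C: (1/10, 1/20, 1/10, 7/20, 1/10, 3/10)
A

For a discrete distribution over n outcomes, entropy is maximized by the uniform distribution.

Computing entropies:
H(A) = 2.5850 bits
H(B) = 1.7695 bits
H(C) = 2.2639 bits

The uniform distribution (where all probabilities equal 1/6) achieves the maximum entropy of log_2(6) = 2.5850 bits.

Distribution A has the highest entropy.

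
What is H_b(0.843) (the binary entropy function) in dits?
0.1888 dits

The binary entropy function is:
H(p) = -p log(p) - (1-p) log(1-p)

H(0.843) = -0.843 × log_10(0.843) - 0.157 × log_10(0.157)
H(0.843) = 0.1888 dits

Note: Binary entropy is maximized at p=0.5 (H=1 bit) and minimized at p=0 or p=1 (H=0).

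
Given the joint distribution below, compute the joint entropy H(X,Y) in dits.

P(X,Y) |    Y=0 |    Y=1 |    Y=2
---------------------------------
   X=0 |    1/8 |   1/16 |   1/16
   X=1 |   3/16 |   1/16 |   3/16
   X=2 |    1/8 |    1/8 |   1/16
0.9123 dits

Joint entropy is H(X,Y) = -Σ_{x,y} p(x,y) log p(x,y).

Summing over all non-zero entries:
H(X,Y) = -[1/8·log_10(1/8) + 1/16·log_10(1/16) + 1/16·log_10(1/16) + 3/16·log_10(3/16) + 1/16·log_10(1/16) + 3/16·log_10(3/16) + 1/8·log_10(1/8) + 1/8·log_10(1/8) + 1/16·log_10(1/16)]
H(X,Y) = 0.9123 dits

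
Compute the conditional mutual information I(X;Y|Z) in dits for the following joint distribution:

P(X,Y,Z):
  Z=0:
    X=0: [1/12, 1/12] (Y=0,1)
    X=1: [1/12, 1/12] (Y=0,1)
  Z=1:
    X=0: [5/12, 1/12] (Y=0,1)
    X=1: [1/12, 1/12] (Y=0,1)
0.0148 dits

Conditional mutual information: I(X;Y|Z) = H(X|Z) + H(Y|Z) - H(X,Y|Z)

H(Z) = 0.2764
H(X,Z) = 0.5396 → H(X|Z) = 0.2632
H(Y,Z) = 0.5396 → H(Y|Z) = 0.2632
H(X,Y,Z) = 0.7879 → H(X,Y|Z) = 0.5115

I(X;Y|Z) = 0.2632 + 0.2632 - 0.5115 = 0.0148 dits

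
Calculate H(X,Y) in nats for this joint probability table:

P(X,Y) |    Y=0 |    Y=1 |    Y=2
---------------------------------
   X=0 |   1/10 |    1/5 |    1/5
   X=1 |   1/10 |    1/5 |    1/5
1.7481 nats

Joint entropy is H(X,Y) = -Σ_{x,y} p(x,y) log p(x,y).

Summing over all non-zero entries:
H(X,Y) = -[1/10·log_e(1/10) + 1/5·log_e(1/5) + 1/5·log_e(1/5) + 1/10·log_e(1/10) + 1/5·log_e(1/5) + 1/5·log_e(1/5)]
H(X,Y) = 1.7481 nats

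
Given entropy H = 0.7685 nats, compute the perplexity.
2.1565

Perplexity is e^H (or exp(H) for natural log).

H = 0.7685 nats
Perplexity = e^0.7685 = 2.1565

Interpretation: The model's uncertainty is equivalent to choosing uniformly among 2.2 options.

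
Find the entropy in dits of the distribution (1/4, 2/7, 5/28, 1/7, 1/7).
0.6810 dits

Shannon entropy is H(X) = -Σ p(x) log p(x).

For P = (1/4, 2/7, 5/28, 1/7, 1/7):
H = -1/4 × log_10(1/4) -2/7 × log_10(2/7) -5/28 × log_10(5/28) -1/7 × log_10(1/7) -1/7 × log_10(1/7)
H = 0.6810 dits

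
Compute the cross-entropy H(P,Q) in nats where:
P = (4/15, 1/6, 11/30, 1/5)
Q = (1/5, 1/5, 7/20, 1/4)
1.3596 nats

Cross-entropy: H(P,Q) = -Σ p(x) log q(x)

Alternatively: H(P,Q) = H(P) + D_KL(P||Q)
H(P) = 1.3409 nats
D_KL(P||Q) = 0.0188 nats

H(P,Q) = 1.3409 + 0.0188 = 1.3596 nats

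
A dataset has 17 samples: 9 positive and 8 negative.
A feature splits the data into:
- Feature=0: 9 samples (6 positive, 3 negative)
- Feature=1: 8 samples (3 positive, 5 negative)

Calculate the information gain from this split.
0.0622 bits

Information Gain = H(Y) - H(Y|Feature)

Before split:
P(positive) = 9/17 = 0.5294
H(Y) = 0.9975 bits

After split:
Feature=0: H = 0.9183 bits (weight = 9/17)
Feature=1: H = 0.9544 bits (weight = 8/17)
H(Y|Feature) = (9/17)×0.9183 + (8/17)×0.9544 = 0.9353 bits

Information Gain = 0.9975 - 0.9353 = 0.0622 bits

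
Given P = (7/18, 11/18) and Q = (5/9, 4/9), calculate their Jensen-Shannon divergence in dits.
0.0061 dits

Jensen-Shannon divergence is:
JSD(P||Q) = 0.5 × D_KL(P||M) + 0.5 × D_KL(Q||M)
where M = 0.5 × (P + Q) is the mixture distribution.

M = 0.5 × (7/18, 11/18) + 0.5 × (5/9, 4/9) = (17/36, 19/36)

D_KL(P||M) = 0.0061 dits
D_KL(Q||M) = 0.0060 dits

JSD(P||Q) = 0.5 × 0.0061 + 0.5 × 0.0060 = 0.0061 dits

Unlike KL divergence, JSD is symmetric and bounded: 0 ≤ JSD ≤ log(2).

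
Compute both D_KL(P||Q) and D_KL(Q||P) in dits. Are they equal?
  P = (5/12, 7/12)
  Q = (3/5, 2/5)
D_KL(P||Q) = 0.0296, D_KL(Q||P) = 0.0295

KL divergence is not symmetric: D_KL(P||Q) ≠ D_KL(Q||P) in general.

D_KL(P||Q) = 0.0296 dits
D_KL(Q||P) = 0.0295 dits

No, they are not equal!

This asymmetry is why KL divergence is not a true distance metric.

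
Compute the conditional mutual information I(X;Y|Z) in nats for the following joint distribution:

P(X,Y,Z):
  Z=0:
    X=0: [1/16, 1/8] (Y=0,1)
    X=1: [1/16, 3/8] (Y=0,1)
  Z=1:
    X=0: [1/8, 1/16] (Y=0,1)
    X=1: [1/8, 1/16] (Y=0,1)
0.0140 nats

Conditional mutual information: I(X;Y|Z) = H(X|Z) + H(Y|Z) - H(X,Y|Z)

H(Z) = 0.6616
H(X,Z) = 1.3033 → H(X|Z) = 0.6417
H(Y,Z) = 1.2130 → H(Y|Z) = 0.5514
H(X,Y,Z) = 1.8407 → H(X,Y|Z) = 1.1792

I(X;Y|Z) = 0.6417 + 0.5514 - 1.1792 = 0.0140 nats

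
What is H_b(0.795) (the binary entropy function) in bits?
0.7318 bits

The binary entropy function is:
H(p) = -p log(p) - (1-p) log(1-p)

H(0.795) = -0.795 × log_2(0.795) - 0.205 × log_2(0.205)
H(0.795) = 0.7318 bits

Note: Binary entropy is maximized at p=0.5 (H=1 bit) and minimized at p=0 or p=1 (H=0).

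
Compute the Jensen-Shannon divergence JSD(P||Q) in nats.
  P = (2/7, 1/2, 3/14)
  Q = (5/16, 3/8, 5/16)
0.0094 nats

Jensen-Shannon divergence is:
JSD(P||Q) = 0.5 × D_KL(P||M) + 0.5 × D_KL(Q||M)
where M = 0.5 × (P + Q) is the mixture distribution.

M = 0.5 × (2/7, 1/2, 3/14) + 0.5 × (5/16, 3/8, 5/16) = (0.299107, 7/16, 0.263393)

D_KL(P||M) = 0.0095 nats
D_KL(Q||M) = 0.0093 nats

JSD(P||Q) = 0.5 × 0.0095 + 0.5 × 0.0093 = 0.0094 nats

Unlike KL divergence, JSD is symmetric and bounded: 0 ≤ JSD ≤ log(2).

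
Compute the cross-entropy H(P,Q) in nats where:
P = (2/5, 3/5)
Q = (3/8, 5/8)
0.6743 nats

Cross-entropy: H(P,Q) = -Σ p(x) log q(x)

Alternatively: H(P,Q) = H(P) + D_KL(P||Q)
H(P) = 0.6730 nats
D_KL(P||Q) = 0.0013 nats

H(P,Q) = 0.6730 + 0.0013 = 0.6743 nats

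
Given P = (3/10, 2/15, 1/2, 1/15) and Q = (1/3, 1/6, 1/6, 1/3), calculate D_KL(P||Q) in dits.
0.1653 dits

KL divergence: D_KL(P||Q) = Σ p(x) log(p(x)/q(x))

Computing term by term:
  x=0: 3/10 × log_10[(3/10)/(1/3)] = 3/10 × -0.0458 = -0.0137
  x=1: 2/15 × log_10[(2/15)/(1/6)] = 2/15 × -0.0969 = -0.0129
  x=2: 1/2 × log_10[(1/2)/(1/6)] = 1/2 × 0.4771 = 0.2386
  x=3: 1/15 × log_10[(1/15)/(1/3)] = 1/15 × -0.6990 = -0.0466

D_KL(P||Q) = 0.1653 dits

Note: KL divergence is always non-negative and equals 0 iff P = Q.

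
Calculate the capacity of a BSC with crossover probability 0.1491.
0.3924 bits

For a binary symmetric channel (BSC) with error probability p:
Capacity C = 1 - H(p) bits per symbol

where H(p) = -p log₂(p) - (1-p) log₂(1-p) is the binary entropy function.

H(0.1491) = 0.6076 bits
C = 1 - 0.6076 = 0.3924 bits per symbol

This means we can reliably transmit up to 0.3924 bits of information per channel use.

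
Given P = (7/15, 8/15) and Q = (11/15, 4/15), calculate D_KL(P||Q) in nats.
0.1588 nats

KL divergence: D_KL(P||Q) = Σ p(x) log(p(x)/q(x))

Computing term by term:
  x=0: 7/15 × log_e[(7/15)/(11/15)] = 7/15 × -0.4520 = -0.2109
  x=1: 8/15 × log_e[(8/15)/(4/15)] = 8/15 × 0.6931 = 0.3697

D_KL(P||Q) = 0.1588 nats

Note: KL divergence is always non-negative and equals 0 iff P = Q.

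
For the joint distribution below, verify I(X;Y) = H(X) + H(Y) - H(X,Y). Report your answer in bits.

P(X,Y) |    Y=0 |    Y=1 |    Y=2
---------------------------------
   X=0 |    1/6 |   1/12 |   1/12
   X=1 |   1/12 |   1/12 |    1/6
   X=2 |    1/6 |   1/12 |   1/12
I(X;Y) = 0.0546 bits

Mutual information has multiple equivalent forms:
- I(X;Y) = H(X) - H(X|Y)
- I(X;Y) = H(Y) - H(Y|X)
- I(X;Y) = H(X) + H(Y) - H(X,Y)

Computing all quantities:
H(X) = 1.5850, H(Y) = 1.5546, H(X,Y) = 3.0850
H(X|Y) = 1.5304, H(Y|X) = 1.5000

Verification:
H(X) - H(X|Y) = 1.5850 - 1.5304 = 0.0546
H(Y) - H(Y|X) = 1.5546 - 1.5000 = 0.0546
H(X) + H(Y) - H(X,Y) = 1.5850 + 1.5546 - 3.0850 = 0.0546

All forms give I(X;Y) = 0.0546 bits. ✓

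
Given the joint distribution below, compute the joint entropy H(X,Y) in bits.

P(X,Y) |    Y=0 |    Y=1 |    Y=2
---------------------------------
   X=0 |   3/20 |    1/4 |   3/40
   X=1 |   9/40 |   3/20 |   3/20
2.4961 bits

Joint entropy is H(X,Y) = -Σ_{x,y} p(x,y) log p(x,y).

Summing over all non-zero entries:
H(X,Y) = -[3/20·log_2(3/20) + 1/4·log_2(1/4) + 3/40·log_2(3/40) + 9/40·log_2(9/40) + 3/20·log_2(3/20) + 3/20·log_2(3/20)]
H(X,Y) = 2.4961 bits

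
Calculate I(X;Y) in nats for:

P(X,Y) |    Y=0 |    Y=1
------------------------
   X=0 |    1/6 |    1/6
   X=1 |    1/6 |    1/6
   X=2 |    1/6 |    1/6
0.0000 nats

Mutual information: I(X;Y) = H(X) + H(Y) - H(X,Y)

Marginals:
P(X) = (1/3, 1/3, 1/3), H(X) = 1.0986 nats
P(Y) = (1/2, 1/2), H(Y) = 0.6931 nats

Joint entropy: H(X,Y) = 1.7918 nats

I(X;Y) = 1.0986 + 0.6931 - 1.7918 = 0.0000 nats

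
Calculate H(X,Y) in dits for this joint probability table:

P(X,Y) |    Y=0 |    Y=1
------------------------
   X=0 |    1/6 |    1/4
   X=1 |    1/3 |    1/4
0.5898 dits

Joint entropy is H(X,Y) = -Σ_{x,y} p(x,y) log p(x,y).

Summing over all non-zero entries:
H(X,Y) = -[1/6·log_10(1/6) + 1/4·log_10(1/4) + 1/3·log_10(1/3) + 1/4·log_10(1/4)]
H(X,Y) = 0.5898 dits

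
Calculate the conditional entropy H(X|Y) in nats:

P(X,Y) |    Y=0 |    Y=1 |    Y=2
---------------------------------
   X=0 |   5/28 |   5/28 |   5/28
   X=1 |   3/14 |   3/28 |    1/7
0.6805 nats

Using the chain rule: H(X|Y) = H(X,Y) - H(Y)

First, compute H(X,Y) = 1.7703 nats

Marginal P(Y) = (11/28, 2/7, 9/28)
H(Y) = 1.0898 nats

H(X|Y) = H(X,Y) - H(Y) = 1.7703 - 1.0898 = 0.6805 nats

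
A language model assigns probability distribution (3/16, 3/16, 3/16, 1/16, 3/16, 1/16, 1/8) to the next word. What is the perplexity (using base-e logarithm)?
6.4365

Perplexity is e^H (or exp(H) for natural log).

First, H = -Σ p log p = 1.8620 nats
Perplexity = e^1.8620 = 6.4365

Interpretation: The model's uncertainty is equivalent to choosing uniformly among 6.4 options.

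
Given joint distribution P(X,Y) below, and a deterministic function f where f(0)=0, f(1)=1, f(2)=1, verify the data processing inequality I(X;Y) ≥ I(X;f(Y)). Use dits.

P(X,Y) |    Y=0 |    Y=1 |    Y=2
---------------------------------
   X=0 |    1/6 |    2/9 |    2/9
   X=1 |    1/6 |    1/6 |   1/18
I(X;Y) = 0.0142, I(X;f(Y)) = 0.0056, inequality holds: 0.0142 ≥ 0.0056

Data Processing Inequality: For any Markov chain X → Y → Z, we have I(X;Y) ≥ I(X;Z).

Here Z = f(Y) is a deterministic function of Y, forming X → Y → Z.

Original I(X;Y) = 0.0142 dits

After applying f:
P(X,Z) where Z=f(Y):
- P(X,Z=0) = P(X,Y=0)
- P(X,Z=1) = P(X,Y=1) + P(X,Y=2)

I(X;Z) = I(X;f(Y)) = 0.0056 dits

Verification: 0.0142 ≥ 0.0056 ✓

Information cannot be created by processing; the function f can only lose information about X.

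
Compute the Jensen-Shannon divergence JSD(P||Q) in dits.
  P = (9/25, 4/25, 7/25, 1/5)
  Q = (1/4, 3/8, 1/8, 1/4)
0.0190 dits

Jensen-Shannon divergence is:
JSD(P||Q) = 0.5 × D_KL(P||M) + 0.5 × D_KL(Q||M)
where M = 0.5 × (P + Q) is the mixture distribution.

M = 0.5 × (9/25, 4/25, 7/25, 1/5) + 0.5 × (1/4, 3/8, 1/8, 1/4) = (0.305, 0.2675, 0.2025, 9/40)

D_KL(P||M) = 0.0194 dits
D_KL(Q||M) = 0.0187 dits

JSD(P||Q) = 0.5 × 0.0194 + 0.5 × 0.0187 = 0.0190 dits

Unlike KL divergence, JSD is symmetric and bounded: 0 ≤ JSD ≤ log(2).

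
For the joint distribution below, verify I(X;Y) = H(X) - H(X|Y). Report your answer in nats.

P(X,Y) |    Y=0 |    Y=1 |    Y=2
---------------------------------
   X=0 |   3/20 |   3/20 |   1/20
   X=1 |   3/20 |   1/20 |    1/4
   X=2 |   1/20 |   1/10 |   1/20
I(X;Y) = 0.1150 nats

Mutual information has multiple equivalent forms:
- I(X;Y) = H(X) - H(X|Y)
- I(X;Y) = H(Y) - H(Y|X)
- I(X;Y) = H(X) + H(Y) - H(X,Y)

Computing all quantities:
H(X) = 1.0487, H(Y) = 1.0961, H(X,Y) = 2.0297
H(X|Y) = 0.9336, H(Y|X) = 0.9810

Verification:
H(X) - H(X|Y) = 1.0487 - 0.9336 = 0.1150
H(Y) - H(Y|X) = 1.0961 - 0.9810 = 0.1150
H(X) + H(Y) - H(X,Y) = 1.0487 + 1.0961 - 2.0297 = 0.1150

All forms give I(X;Y) = 0.1150 nats. ✓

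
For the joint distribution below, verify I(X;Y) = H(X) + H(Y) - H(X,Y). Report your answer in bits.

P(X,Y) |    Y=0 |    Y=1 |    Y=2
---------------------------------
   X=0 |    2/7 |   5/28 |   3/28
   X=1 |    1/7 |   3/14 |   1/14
I(X;Y) = 0.0278 bits

Mutual information has multiple equivalent forms:
- I(X;Y) = H(X) - H(X|Y)
- I(X;Y) = H(Y) - H(Y|X)
- I(X;Y) = H(X) + H(Y) - H(X,Y)

Computing all quantities:
H(X) = 0.9852, H(Y) = 1.4972, H(X,Y) = 2.4547
H(X|Y) = 0.9575, H(Y|X) = 1.4695

Verification:
H(X) - H(X|Y) = 0.9852 - 0.9575 = 0.0278
H(Y) - H(Y|X) = 1.4972 - 1.4695 = 0.0278
H(X) + H(Y) - H(X,Y) = 0.9852 + 1.4972 - 2.4547 = 0.0278

All forms give I(X;Y) = 0.0278 bits. ✓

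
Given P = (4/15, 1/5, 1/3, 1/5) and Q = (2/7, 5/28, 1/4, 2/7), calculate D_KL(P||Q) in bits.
0.0416 bits

KL divergence: D_KL(P||Q) = Σ p(x) log(p(x)/q(x))

Computing term by term:
  x=0: 4/15 × log_2[(4/15)/(2/7)] = 4/15 × -0.0995 = -0.0265
  x=1: 1/5 × log_2[(1/5)/(5/28)] = 1/5 × 0.1635 = 0.0327
  x=2: 1/3 × log_2[(1/3)/(1/4)] = 1/3 × 0.4150 = 0.1383
  x=3: 1/5 × log_2[(1/5)/(2/7)] = 1/5 × -0.5146 = -0.1029

D_KL(P||Q) = 0.0416 bits

Note: KL divergence is always non-negative and equals 0 iff P = Q.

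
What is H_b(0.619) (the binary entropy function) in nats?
0.6646 nats

The binary entropy function is:
H(p) = -p log(p) - (1-p) log(1-p)

H(0.619) = -0.619 × log_e(0.619) - 0.381 × log_e(0.381)
H(0.619) = 0.6646 nats

Note: Binary entropy is maximized at p=0.5 (H=1 bit) and minimized at p=0 or p=1 (H=0).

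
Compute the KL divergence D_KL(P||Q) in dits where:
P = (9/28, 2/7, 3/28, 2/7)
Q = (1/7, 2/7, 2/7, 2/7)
0.0676 dits

KL divergence: D_KL(P||Q) = Σ p(x) log(p(x)/q(x))

Computing term by term:
  x=0: 9/28 × log_10[(9/28)/(1/7)] = 9/28 × 0.3522 = 0.1132
  x=1: 2/7 × log_10[(2/7)/(2/7)] = 2/7 × 0.0000 = 0.0000
  x=2: 3/28 × log_10[(3/28)/(2/7)] = 3/28 × -0.4260 = -0.0456
  x=3: 2/7 × log_10[(2/7)/(2/7)] = 2/7 × 0.0000 = 0.0000

D_KL(P||Q) = 0.0676 dits

Note: KL divergence is always non-negative and equals 0 iff P = Q.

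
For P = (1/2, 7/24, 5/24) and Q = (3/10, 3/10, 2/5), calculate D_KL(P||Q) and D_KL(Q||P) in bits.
D_KL(P||Q) = 0.1606, D_KL(Q||P) = 0.1675

KL divergence is not symmetric: D_KL(P||Q) ≠ D_KL(Q||P) in general.

D_KL(P||Q) = 0.1606 bits
D_KL(Q||P) = 0.1675 bits

No, they are not equal!

This asymmetry is why KL divergence is not a true distance metric.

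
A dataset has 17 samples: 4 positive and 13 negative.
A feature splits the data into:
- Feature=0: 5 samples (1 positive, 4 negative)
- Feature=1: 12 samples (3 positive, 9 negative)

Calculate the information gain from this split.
0.0021 bits

Information Gain = H(Y) - H(Y|Feature)

Before split:
P(positive) = 4/17 = 0.2353
H(Y) = 0.7871 bits

After split:
Feature=0: H = 0.7219 bits (weight = 5/17)
Feature=1: H = 0.8113 bits (weight = 12/17)
H(Y|Feature) = (5/17)×0.7219 + (12/17)×0.8113 = 0.7850 bits

Information Gain = 0.7871 - 0.7850 = 0.0021 bits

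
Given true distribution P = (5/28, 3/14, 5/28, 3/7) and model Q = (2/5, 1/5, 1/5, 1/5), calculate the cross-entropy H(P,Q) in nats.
1.4857 nats

Cross-entropy: H(P,Q) = -Σ p(x) log q(x)

Alternatively: H(P,Q) = H(P) + D_KL(P||Q)
H(P) = 1.3085 nats
D_KL(P||Q) = 0.1772 nats

H(P,Q) = 1.3085 + 0.1772 = 1.4857 nats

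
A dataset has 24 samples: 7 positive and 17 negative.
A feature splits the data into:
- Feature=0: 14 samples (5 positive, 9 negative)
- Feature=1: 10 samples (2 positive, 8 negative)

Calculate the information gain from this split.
0.0216 bits

Information Gain = H(Y) - H(Y|Feature)

Before split:
P(positive) = 7/24 = 0.2917
H(Y) = 0.8709 bits

After split:
Feature=0: H = 0.9403 bits (weight = 14/24)
Feature=1: H = 0.7219 bits (weight = 10/24)
H(Y|Feature) = (14/24)×0.9403 + (10/24)×0.7219 = 0.8493 bits

Information Gain = 0.8709 - 0.8493 = 0.0216 bits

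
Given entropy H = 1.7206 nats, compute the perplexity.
5.5879

Perplexity is e^H (or exp(H) for natural log).

H = 1.7206 nats
Perplexity = e^1.7206 = 5.5879

Interpretation: The model's uncertainty is equivalent to choosing uniformly among 5.6 options.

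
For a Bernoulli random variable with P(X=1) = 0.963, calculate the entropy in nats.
0.1583 nats

The binary entropy function is:
H(p) = -p log(p) - (1-p) log(1-p)

H(0.963) = -0.963 × log_e(0.963) - 0.037 × log_e(0.037)
H(0.963) = 0.1583 nats

Note: Binary entropy is maximized at p=0.5 (H=1 bit) and minimized at p=0 or p=1 (H=0).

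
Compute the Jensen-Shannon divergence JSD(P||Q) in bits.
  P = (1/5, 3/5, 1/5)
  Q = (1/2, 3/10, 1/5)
0.0847 bits

Jensen-Shannon divergence is:
JSD(P||Q) = 0.5 × D_KL(P||M) + 0.5 × D_KL(Q||M)
where M = 0.5 × (P + Q) is the mixture distribution.

M = 0.5 × (1/5, 3/5, 1/5) + 0.5 × (1/2, 3/10, 1/5) = (7/20, 9/20, 1/5)

D_KL(P||M) = 0.0876 bits
D_KL(Q||M) = 0.0818 bits

JSD(P||Q) = 0.5 × 0.0876 + 0.5 × 0.0818 = 0.0847 bits

Unlike KL divergence, JSD is symmetric and bounded: 0 ≤ JSD ≤ log(2).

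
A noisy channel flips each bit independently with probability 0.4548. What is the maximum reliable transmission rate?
0.0059 bits

For a binary symmetric channel (BSC) with error probability p:
Capacity C = 1 - H(p) bits per symbol

where H(p) = -p log₂(p) - (1-p) log₂(1-p) is the binary entropy function.

H(0.4548) = 0.9941 bits
C = 1 - 0.9941 = 0.0059 bits per symbol

This means we can reliably transmit up to 0.0059 bits of information per channel use.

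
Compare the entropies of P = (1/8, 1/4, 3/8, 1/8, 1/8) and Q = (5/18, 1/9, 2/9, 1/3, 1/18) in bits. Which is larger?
P

Computing entropies in bits:
H(P) = 2.1556
H(Q) = 2.1077

Distribution P has higher entropy.

Intuition: The distribution closer to uniform (more spread out) has higher entropy.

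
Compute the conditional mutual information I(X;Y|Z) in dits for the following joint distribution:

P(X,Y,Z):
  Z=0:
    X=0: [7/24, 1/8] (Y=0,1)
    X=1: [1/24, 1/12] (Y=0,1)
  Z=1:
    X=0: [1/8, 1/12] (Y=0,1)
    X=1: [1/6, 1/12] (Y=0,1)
0.0121 dits

Conditional mutual information: I(X;Y|Z) = H(X|Z) + H(Y|Z) - H(X,Y|Z)

H(Z) = 0.2995
H(X,Z) = 0.5637 → H(X|Z) = 0.2642
H(Y,Z) = 0.5867 → H(Y|Z) = 0.2872
H(X,Y,Z) = 0.8388 → H(X,Y|Z) = 0.5393

I(X;Y|Z) = 0.2642 + 0.2872 - 0.5393 = 0.0121 dits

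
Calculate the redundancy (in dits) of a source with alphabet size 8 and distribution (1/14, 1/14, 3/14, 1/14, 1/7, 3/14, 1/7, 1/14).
0.0475 dits

Redundancy measures how far a source is from maximum entropy:
R = H_max - H(X)

Maximum entropy for 8 symbols: H_max = log_10(8) = 0.9031 dits
Actual entropy: H(X) = 0.8556 dits
Redundancy: R = 0.9031 - 0.8556 = 0.0475 dits

This redundancy represents potential for compression: the source could be compressed by 0.0475 dits per symbol.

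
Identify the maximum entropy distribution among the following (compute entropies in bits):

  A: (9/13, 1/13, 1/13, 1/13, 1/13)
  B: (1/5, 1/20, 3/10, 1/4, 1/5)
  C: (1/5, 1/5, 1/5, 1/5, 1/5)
C

For a discrete distribution over n outcomes, entropy is maximized by the uniform distribution.

Computing entropies:
H(A) = 1.5059 bits
H(B) = 2.1660 bits
H(C) = 2.3219 bits

The uniform distribution (where all probabilities equal 1/5) achieves the maximum entropy of log_2(5) = 2.3219 bits.

Distribution C has the highest entropy.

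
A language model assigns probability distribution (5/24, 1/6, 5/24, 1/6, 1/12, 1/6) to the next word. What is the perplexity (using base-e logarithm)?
5.7924

Perplexity is e^H (or exp(H) for natural log).

First, H = -Σ p log p = 1.7565 nats
Perplexity = e^1.7565 = 5.7924

Interpretation: The model's uncertainty is equivalent to choosing uniformly among 5.8 options.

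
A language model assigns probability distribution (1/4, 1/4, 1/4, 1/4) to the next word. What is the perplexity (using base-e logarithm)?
4.0000

Perplexity is e^H (or exp(H) for natural log).

First, H = -Σ p log p = 1.3863 nats
Perplexity = e^1.3863 = 4.0000

Interpretation: The model's uncertainty is equivalent to choosing uniformly among 4.0 options.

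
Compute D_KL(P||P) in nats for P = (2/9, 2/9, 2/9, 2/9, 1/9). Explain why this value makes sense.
0.0000 nats

KL divergence satisfies the Gibbs inequality: D_KL(P||Q) ≥ 0 for all distributions P, Q.

D_KL(P||Q) = Σ p(x) log(p(x)/q(x))
Each term is p(x) × log_e(p(x)/p(x)) = p(x) × log_e(1) = 0, so the sum is 0.
D_KL(P||Q) = 0.0000 nats

When P = Q, the KL divergence is exactly 0, as there is no 'divergence' between identical distributions.

This non-negativity is a fundamental property: relative entropy cannot be negative because it measures how different Q is from P.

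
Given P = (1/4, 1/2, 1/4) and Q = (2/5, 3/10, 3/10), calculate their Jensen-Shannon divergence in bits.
0.0325 bits

Jensen-Shannon divergence is:
JSD(P||Q) = 0.5 × D_KL(P||M) + 0.5 × D_KL(Q||M)
where M = 0.5 × (P + Q) is the mixture distribution.

M = 0.5 × (1/4, 1/2, 1/4) + 0.5 × (2/5, 3/10, 3/10) = (13/40, 2/5, 11/40)

D_KL(P||M) = 0.0320 bits
D_KL(Q||M) = 0.0330 bits

JSD(P||Q) = 0.5 × 0.0320 + 0.5 × 0.0330 = 0.0325 bits

Unlike KL divergence, JSD is symmetric and bounded: 0 ≤ JSD ≤ log(2).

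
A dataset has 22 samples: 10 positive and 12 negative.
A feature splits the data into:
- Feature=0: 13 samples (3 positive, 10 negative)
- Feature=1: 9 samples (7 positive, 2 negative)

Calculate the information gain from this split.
0.2209 bits

Information Gain = H(Y) - H(Y|Feature)

Before split:
P(positive) = 10/22 = 0.4545
H(Y) = 0.9940 bits

After split:
Feature=0: H = 0.7793 bits (weight = 13/22)
Feature=1: H = 0.7642 bits (weight = 9/22)
H(Y|Feature) = (13/22)×0.7793 + (9/22)×0.7642 = 0.7732 bits

Information Gain = 0.9940 - 0.7732 = 0.2209 bits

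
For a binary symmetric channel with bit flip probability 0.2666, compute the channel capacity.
0.1635 bits

For a binary symmetric channel (BSC) with error probability p:
Capacity C = 1 - H(p) bits per symbol

where H(p) = -p log₂(p) - (1-p) log₂(1-p) is the binary entropy function.

H(0.2666) = 0.8365 bits
C = 1 - 0.8365 = 0.1635 bits per symbol

This means we can reliably transmit up to 0.1635 bits of information per channel use.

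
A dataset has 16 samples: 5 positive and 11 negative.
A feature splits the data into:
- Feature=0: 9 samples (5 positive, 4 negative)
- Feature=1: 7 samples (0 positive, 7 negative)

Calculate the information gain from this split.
0.3386 bits

Information Gain = H(Y) - H(Y|Feature)

Before split:
P(positive) = 5/16 = 0.3125
H(Y) = 0.8960 bits

After split:
Feature=0: H = 0.9911 bits (weight = 9/16)
Feature=1: H = 0.0000 bits (weight = 7/16)
H(Y|Feature) = (9/16)×0.9911 + (7/16)×0.0000 = 0.5575 bits

Information Gain = 0.8960 - 0.5575 = 0.3386 bits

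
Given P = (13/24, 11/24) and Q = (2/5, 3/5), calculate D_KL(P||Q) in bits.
0.0588 bits

KL divergence: D_KL(P||Q) = Σ p(x) log(p(x)/q(x))

Computing term by term:
  x=0: 13/24 × log_2[(13/24)/(2/5)] = 13/24 × 0.4374 = 0.2369
  x=1: 11/24 × log_2[(11/24)/(3/5)] = 11/24 × -0.3886 = -0.1781

D_KL(P||Q) = 0.0588 bits

Note: KL divergence is always non-negative and equals 0 iff P = Q.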